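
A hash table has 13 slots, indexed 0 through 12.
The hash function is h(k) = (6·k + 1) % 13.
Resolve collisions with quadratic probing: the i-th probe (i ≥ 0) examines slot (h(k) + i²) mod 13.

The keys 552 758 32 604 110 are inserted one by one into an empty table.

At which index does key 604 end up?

Insert 552: h=11, slot 11 empty -> index 11.
Insert 758: h=12, slot 12 empty -> index 12.
Insert 32: h=11, slots 11,12 occupied -> index 2.
Insert 604: h=11, slots 11,12,2 occupied -> index 7.
Insert 110: h=11, slots 11,12,2,7 occupied -> index 1.
Table: [_, 110, 32, _, _, _, _, 604, _, _, _, 552, 758]

7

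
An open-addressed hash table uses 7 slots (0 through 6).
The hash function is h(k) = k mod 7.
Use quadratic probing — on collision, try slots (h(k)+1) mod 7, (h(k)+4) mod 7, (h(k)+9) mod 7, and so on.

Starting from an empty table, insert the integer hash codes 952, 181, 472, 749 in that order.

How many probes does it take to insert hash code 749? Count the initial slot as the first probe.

2

952: h=0 → slot 0
181: h=6 → slot 6
472: h=3 → slot 3
749: h=0, probe 0,1 → slot 1
Table: [952, 749, -, 472, -, -, 181]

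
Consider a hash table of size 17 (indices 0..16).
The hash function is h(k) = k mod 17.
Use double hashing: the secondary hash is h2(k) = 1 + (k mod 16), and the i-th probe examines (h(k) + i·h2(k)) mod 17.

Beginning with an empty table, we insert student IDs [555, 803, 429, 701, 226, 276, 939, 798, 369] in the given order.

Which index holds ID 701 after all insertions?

15

Insert 555: h=11, slot 11 empty → index 11.
Insert 803: h=4, slot 4 empty → index 4.
Insert 429: h=4, h2=14, slot 4 occupied → index 1.
Insert 701: h=4, h2=14, slots 4,1 occupied → index 15.
Insert 226: h=5, slot 5 empty → index 5.
Insert 276: h=4, h2=5, slot 4 occupied → index 9.
Insert 939: h=4, h2=12, slot 4 occupied → index 16.
Insert 798: h=16, h2=15, slot 16 occupied → index 14.
Insert 369: h=12, slot 12 empty → index 12.
Table: [—, 429, —, —, 803, 226, —, —, —, 276, —, 555, 369, —, 798, 701, 939]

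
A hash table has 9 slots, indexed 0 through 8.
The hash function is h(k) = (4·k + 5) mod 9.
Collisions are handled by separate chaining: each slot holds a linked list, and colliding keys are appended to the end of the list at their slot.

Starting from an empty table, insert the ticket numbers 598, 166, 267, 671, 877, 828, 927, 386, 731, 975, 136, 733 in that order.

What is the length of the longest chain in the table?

4

Insert 598: h=3, bucket 3 empty → new chain.
Insert 166: h=3, bucket 3 nonempty → append to chain.
Insert 267: h=2, bucket 2 empty → new chain.
Insert 671: h=7, bucket 7 empty → new chain.
Insert 877: h=3, bucket 3 nonempty → append to chain.
Insert 828: h=5, bucket 5 empty → new chain.
Insert 927: h=5, bucket 5 nonempty → append to chain.
Insert 386: h=1, bucket 1 empty → new chain.
Insert 731: h=4, bucket 4 empty → new chain.
Insert 975: h=8, bucket 8 empty → new chain.
Insert 136: h=0, bucket 0 empty → new chain.
Insert 733: h=3, bucket 3 nonempty → append to chain.
Final buckets:
0: 136
1: 386
2: 267
3: 598 -> 166 -> 877 -> 733
4: 731
5: 828 -> 927
6: .
7: 671
8: 975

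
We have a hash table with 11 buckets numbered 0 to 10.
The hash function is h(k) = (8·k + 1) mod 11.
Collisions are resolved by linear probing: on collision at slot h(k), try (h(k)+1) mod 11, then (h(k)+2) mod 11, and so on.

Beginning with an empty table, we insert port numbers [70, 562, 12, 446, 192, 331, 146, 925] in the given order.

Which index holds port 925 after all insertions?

Insert 70: h=0, slot 0 empty => index 0.
Insert 562: h=9, slot 9 empty => index 9.
Insert 12: h=9, slot 9 occupied => index 10.
Insert 446: h=5, slot 5 empty => index 5.
Insert 192: h=8, slot 8 empty => index 8.
Insert 331: h=9, slots 9,10,0 occupied => index 1.
Insert 146: h=3, slot 3 empty => index 3.
Insert 925: h=9, slots 9,10,0,1 occupied => index 2.
Table: [70, 331, 925, 146, ∅, 446, ∅, ∅, 192, 562, 12]

2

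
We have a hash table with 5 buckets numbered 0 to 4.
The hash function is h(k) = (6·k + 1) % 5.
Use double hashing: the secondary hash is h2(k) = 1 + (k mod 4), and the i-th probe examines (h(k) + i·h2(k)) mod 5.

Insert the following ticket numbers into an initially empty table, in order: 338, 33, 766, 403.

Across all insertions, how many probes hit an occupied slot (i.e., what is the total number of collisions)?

2

Insert 338: h=4, slot 4 empty → index 4.
Insert 33: h=4, h2=2, slot 4 occupied → index 1.
Insert 766: h=2, slot 2 empty → index 2.
Insert 403: h=4, h2=4, slot 4 occupied → index 3.
Table: [∅, 33, 766, 403, 338]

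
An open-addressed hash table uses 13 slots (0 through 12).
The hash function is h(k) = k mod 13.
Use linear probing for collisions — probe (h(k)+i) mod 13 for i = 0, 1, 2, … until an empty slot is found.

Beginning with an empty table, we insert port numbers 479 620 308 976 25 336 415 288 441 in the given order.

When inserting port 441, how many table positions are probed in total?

6

Insert 479: h=11, slot 11 empty -> index 11.
Insert 620: h=9, slot 9 empty -> index 9.
Insert 308: h=9, slot 9 occupied -> index 10.
Insert 976: h=1, slot 1 empty -> index 1.
Insert 25: h=12, slot 12 empty -> index 12.
Insert 336: h=11, slots 11,12 occupied -> index 0.
Insert 415: h=12, slots 12,0,1 occupied -> index 2.
Insert 288: h=2, slot 2 occupied -> index 3.
Insert 441: h=12, slots 12,0,1,2,3 occupied -> index 4.
Table: [336, 976, 415, 288, 441, ∅, ∅, ∅, ∅, 620, 308, 479, 25]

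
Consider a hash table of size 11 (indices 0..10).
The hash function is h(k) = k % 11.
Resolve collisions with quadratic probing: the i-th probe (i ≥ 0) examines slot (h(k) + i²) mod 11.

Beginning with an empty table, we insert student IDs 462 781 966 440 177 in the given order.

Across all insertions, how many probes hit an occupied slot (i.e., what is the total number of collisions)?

462 hashes to 0; slot 0 is free => place at 0.
781 hashes to 0; 0 taken => place at 1.
966 hashes to 9; slot 9 is free => place at 9.
440 hashes to 0; 0,1 taken => place at 4.
177 hashes to 1; 1 taken => place at 2.
Table: [462, 781, 177, ∅, 440, ∅, ∅, ∅, ∅, 966, ∅]

4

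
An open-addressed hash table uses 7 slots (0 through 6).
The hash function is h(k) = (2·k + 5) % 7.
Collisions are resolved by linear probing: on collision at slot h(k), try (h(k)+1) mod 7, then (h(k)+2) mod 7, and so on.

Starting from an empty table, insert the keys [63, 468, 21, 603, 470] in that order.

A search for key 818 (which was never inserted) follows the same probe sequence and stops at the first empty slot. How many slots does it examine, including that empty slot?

2

Insert 63: h=5, slot 5 empty => index 5.
Insert 468: h=3, slot 3 empty => index 3.
Insert 21: h=5, slot 5 occupied => index 6.
Insert 603: h=0, slot 0 empty => index 0.
Insert 470: h=0, slot 0 occupied => index 1.
Table: [603, 470, ., 468, ., 63, 21]
Lookup 818: h=3, probe 3,4 → slot 4 empty, not found.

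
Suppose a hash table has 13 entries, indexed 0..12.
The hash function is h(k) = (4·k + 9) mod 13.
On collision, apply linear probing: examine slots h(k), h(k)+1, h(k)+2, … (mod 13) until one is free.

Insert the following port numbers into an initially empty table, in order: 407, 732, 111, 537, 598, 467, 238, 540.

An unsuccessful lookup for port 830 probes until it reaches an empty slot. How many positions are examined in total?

Insert 407: h=12, slot 12 empty → index 12.
Insert 732: h=12, slot 12 occupied → index 0.
Insert 111: h=11, slot 11 empty → index 11.
Insert 537: h=12, slots 12,0 occupied → index 1.
Insert 598: h=9, slot 9 empty → index 9.
Insert 467: h=5, slot 5 empty → index 5.
Insert 238: h=12, slots 12,0,1 occupied → index 2.
Insert 540: h=11, slots 11,12,0,1,2 occupied → index 3.
Table: [732, 537, 238, 540, ., 467, ., ., ., 598, ., 111, 407]
Lookup 830: h=1, probe 1,2,3,4 → slot 4 empty, not found.

4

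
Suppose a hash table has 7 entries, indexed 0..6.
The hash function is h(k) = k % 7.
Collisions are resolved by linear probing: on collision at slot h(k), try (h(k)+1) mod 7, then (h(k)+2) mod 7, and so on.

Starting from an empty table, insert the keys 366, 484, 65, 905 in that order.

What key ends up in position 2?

366

366: h=2 → slot 2
484: h=1 → slot 1
65: h=2, probe 2,3 → slot 3
905: h=2, probe 2,3,4 → slot 4
Table: [_, 484, 366, 65, 905, _, _]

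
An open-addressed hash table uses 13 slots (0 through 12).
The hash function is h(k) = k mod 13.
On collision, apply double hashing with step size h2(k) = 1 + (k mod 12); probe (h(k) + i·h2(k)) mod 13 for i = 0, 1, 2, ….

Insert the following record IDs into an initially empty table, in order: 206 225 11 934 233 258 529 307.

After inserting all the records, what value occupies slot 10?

206: h=11 → slot 11
225: h=4 → slot 4
11: h=11, h2=12, probe 11,10 → slot 10
934: h=11, h2=11, probe 11,9 → slot 9
233: h=12 → slot 12
258: h=11, h2=7, probe 11,5 → slot 5
529: h=9, h2=2, probe 9,11,0 → slot 0
307: h=8 → slot 8
Table: [529, _, _, _, 225, 258, _, _, 307, 934, 11, 206, 233]

11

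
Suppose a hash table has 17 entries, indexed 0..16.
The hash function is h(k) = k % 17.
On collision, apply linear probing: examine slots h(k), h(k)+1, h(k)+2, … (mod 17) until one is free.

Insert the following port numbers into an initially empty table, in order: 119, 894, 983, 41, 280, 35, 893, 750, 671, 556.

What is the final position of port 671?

Insert 119: h=0, slot 0 empty => index 0.
Insert 894: h=10, slot 10 empty => index 10.
Insert 983: h=14, slot 14 empty => index 14.
Insert 41: h=7, slot 7 empty => index 7.
Insert 280: h=8, slot 8 empty => index 8.
Insert 35: h=1, slot 1 empty => index 1.
Insert 893: h=9, slot 9 empty => index 9.
Insert 750: h=2, slot 2 empty => index 2.
Insert 671: h=8, slots 8,9,10 occupied => index 11.
Insert 556: h=12, slot 12 empty => index 12.
Table: [119, 35, 750, ., ., ., ., 41, 280, 893, 894, 671, 556, ., 983, ., .]

11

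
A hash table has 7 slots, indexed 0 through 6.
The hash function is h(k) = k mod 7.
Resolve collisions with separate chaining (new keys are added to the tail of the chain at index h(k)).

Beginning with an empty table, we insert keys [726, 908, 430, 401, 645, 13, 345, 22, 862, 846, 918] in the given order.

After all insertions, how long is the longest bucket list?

4

Insert 726: h=5, bucket 5 empty -> new chain.
Insert 908: h=5, bucket 5 nonempty -> append to chain.
Insert 430: h=3, bucket 3 empty -> new chain.
Insert 401: h=2, bucket 2 empty -> new chain.
Insert 645: h=1, bucket 1 empty -> new chain.
Insert 13: h=6, bucket 6 empty -> new chain.
Insert 345: h=2, bucket 2 nonempty -> append to chain.
Insert 22: h=1, bucket 1 nonempty -> append to chain.
Insert 862: h=1, bucket 1 nonempty -> append to chain.
Insert 846: h=6, bucket 6 nonempty -> append to chain.
Insert 918: h=1, bucket 1 nonempty -> append to chain.
Final buckets:
0: .
1: 645 -> 22 -> 862 -> 918
2: 401 -> 345
3: 430
4: .
5: 726 -> 908
6: 13 -> 846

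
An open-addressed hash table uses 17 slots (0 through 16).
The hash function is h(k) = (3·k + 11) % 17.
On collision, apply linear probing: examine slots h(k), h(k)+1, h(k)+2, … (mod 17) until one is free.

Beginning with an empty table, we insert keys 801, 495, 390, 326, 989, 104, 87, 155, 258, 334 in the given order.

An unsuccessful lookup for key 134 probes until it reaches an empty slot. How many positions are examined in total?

5

Insert 801: h=0, slot 0 empty => index 0.
Insert 495: h=0, slot 0 occupied => index 1.
Insert 390: h=8, slot 8 empty => index 8.
Insert 326: h=3, slot 3 empty => index 3.
Insert 989: h=3, slot 3 occupied => index 4.
Insert 104: h=0, slots 0,1 occupied => index 2.
Insert 87: h=0, slots 0,1,2,3,4 occupied => index 5.
Insert 155: h=0, slots 0,1,2,3,4,5 occupied => index 6.
Insert 258: h=3, slots 3,4,5,6 occupied => index 7.
Insert 334: h=10, slot 10 empty => index 10.
Table: [801, 495, 104, 326, 989, 87, 155, 258, 390, ., 334, ., ., ., ., ., .]
Lookup 134: h=5, probe 5,6,7,8,9 → slot 9 empty, not found.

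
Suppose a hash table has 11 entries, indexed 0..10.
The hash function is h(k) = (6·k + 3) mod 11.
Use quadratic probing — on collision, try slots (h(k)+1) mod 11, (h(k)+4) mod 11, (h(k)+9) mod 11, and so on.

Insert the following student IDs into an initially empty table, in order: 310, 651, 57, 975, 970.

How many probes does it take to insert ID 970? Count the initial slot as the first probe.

4

310 hashes to 4; slot 4 is free => place at 4.
651 hashes to 4; 4 taken => place at 5.
57 hashes to 4; 4,5 taken => place at 8.
975 hashes to 1; slot 1 is free => place at 1.
970 hashes to 4; 4,5,8 taken => place at 2.
Table: [_, 975, 970, _, 310, 651, _, _, 57, _, _]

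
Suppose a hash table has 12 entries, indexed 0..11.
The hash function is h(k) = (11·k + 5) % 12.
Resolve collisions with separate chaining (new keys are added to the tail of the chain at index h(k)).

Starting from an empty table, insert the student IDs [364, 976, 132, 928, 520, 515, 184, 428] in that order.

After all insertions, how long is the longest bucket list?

Insert 364: h=1, bucket 1 empty -> new chain.
Insert 976: h=1, bucket 1 nonempty -> append to chain.
Insert 132: h=5, bucket 5 empty -> new chain.
Insert 928: h=1, bucket 1 nonempty -> append to chain.
Insert 520: h=1, bucket 1 nonempty -> append to chain.
Insert 515: h=6, bucket 6 empty -> new chain.
Insert 184: h=1, bucket 1 nonempty -> append to chain.
Insert 428: h=9, bucket 9 empty -> new chain.
Final buckets:
0: ∅
1: 364 -> 976 -> 928 -> 520 -> 184
2: ∅
3: ∅
4: ∅
5: 132
6: 515
7: ∅
8: ∅
9: 428
10: ∅
11: ∅

5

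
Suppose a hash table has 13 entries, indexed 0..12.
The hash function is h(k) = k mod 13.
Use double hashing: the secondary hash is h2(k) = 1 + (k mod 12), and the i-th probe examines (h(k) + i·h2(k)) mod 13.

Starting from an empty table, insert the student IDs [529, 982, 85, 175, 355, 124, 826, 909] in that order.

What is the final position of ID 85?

Insert 529: h=9, slot 9 empty => index 9.
Insert 982: h=7, slot 7 empty => index 7.
Insert 85: h=7, h2=2, slots 7,9 occupied => index 11.
Insert 175: h=6, slot 6 empty => index 6.
Insert 355: h=4, slot 4 empty => index 4.
Insert 124: h=7, h2=5, slot 7 occupied => index 12.
Insert 826: h=7, h2=11, slot 7 occupied => index 5.
Insert 909: h=12, h2=10, slots 12,9,6 occupied => index 3.
Table: [_, _, _, 909, 355, 826, 175, 982, _, 529, _, 85, 124]

11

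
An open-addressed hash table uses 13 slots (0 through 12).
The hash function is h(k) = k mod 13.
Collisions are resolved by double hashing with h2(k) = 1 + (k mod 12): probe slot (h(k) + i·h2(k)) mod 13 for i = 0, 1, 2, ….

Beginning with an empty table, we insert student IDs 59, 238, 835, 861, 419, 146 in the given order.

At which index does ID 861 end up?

Insert 59: h=7, slot 7 empty -> index 7.
Insert 238: h=4, slot 4 empty -> index 4.
Insert 835: h=3, slot 3 empty -> index 3.
Insert 861: h=3, h2=10, slot 3 occupied -> index 0.
Insert 419: h=3, h2=12, slot 3 occupied -> index 2.
Insert 146: h=3, h2=3, slot 3 occupied -> index 6.
Table: [861, -, 419, 835, 238, -, 146, 59, -, -, -, -, -]

0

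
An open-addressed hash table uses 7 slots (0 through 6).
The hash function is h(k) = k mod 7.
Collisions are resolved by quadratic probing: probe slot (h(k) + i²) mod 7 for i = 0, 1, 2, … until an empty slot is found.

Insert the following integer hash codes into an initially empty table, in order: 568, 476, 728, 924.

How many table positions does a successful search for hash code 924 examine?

568: h=1 -> slot 1
476: h=0 -> slot 0
728: h=0, probe 0,1,4 -> slot 4
924: h=0, probe 0,1,4,2 -> slot 2
Table: [476, 568, 924, -, 728, -, -]
Lookup 924: h=0, probe 0,1,4,2 → found at 2.

4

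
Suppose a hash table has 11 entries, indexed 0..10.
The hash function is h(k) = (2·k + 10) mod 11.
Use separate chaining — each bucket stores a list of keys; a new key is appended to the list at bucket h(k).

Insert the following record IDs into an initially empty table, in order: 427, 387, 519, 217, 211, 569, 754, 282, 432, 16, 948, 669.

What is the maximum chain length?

427 → bucket 6
387 → bucket 3
519 → bucket 3 (collision)
217 → bucket 4
211 → bucket 3 (collision)
569 → bucket 4 (collision)
754 → bucket 0
282 → bucket 2
432 → bucket 5
16 → bucket 9
948 → bucket 3 (collision)
669 → bucket 6 (collision)
Final buckets:
0: 754
1: —
2: 282
3: 387 -> 519 -> 211 -> 948
4: 217 -> 569
5: 432
6: 427 -> 669
7: —
8: —
9: 16
10: —

4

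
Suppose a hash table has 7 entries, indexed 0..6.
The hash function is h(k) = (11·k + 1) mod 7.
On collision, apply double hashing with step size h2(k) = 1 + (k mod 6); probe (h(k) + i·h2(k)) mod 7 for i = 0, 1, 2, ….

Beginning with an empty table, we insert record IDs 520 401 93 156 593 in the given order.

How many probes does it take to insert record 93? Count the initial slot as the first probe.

2

Insert 520: h=2, slot 2 empty -> index 2.
Insert 401: h=2, h2=6, slot 2 occupied -> index 1.
Insert 93: h=2, h2=4, slot 2 occupied -> index 6.
Insert 156: h=2, h2=1, slot 2 occupied -> index 3.
Insert 593: h=0, slot 0 empty -> index 0.
Table: [593, 401, 520, 156, —, —, 93]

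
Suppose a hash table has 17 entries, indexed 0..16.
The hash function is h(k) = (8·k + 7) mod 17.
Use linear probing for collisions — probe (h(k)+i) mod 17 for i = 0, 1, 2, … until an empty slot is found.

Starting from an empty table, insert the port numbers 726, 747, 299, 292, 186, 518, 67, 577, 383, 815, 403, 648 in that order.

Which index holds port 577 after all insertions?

5

726 hashes to 1; slot 1 is free => place at 1.
747 hashes to 16; slot 16 is free => place at 16.
299 hashes to 2; slot 2 is free => place at 2.
292 hashes to 14; slot 14 is free => place at 14.
186 hashes to 16; 16 taken => place at 0.
518 hashes to 3; slot 3 is free => place at 3.
67 hashes to 16; 16,0,1,2,3 taken => place at 4.
577 hashes to 16; 16,0,1,2,3,4 taken => place at 5.
383 hashes to 11; slot 11 is free => place at 11.
815 hashes to 16; 16,0,1,2,3,4,5 taken => place at 6.
403 hashes to 1; 1,2,3,4,5,6 taken => place at 7.
648 hashes to 6; 6,7 taken => place at 8.
Table: [186, 726, 299, 518, 67, 577, 815, 403, 648, -, -, 383, -, -, 292, -, 747]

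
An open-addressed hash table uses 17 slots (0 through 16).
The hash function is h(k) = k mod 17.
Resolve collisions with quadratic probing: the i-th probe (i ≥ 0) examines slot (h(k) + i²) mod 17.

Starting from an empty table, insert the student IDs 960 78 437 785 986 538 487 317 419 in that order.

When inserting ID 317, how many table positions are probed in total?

6

960 hashes to 8; slot 8 is free => place at 8.
78 hashes to 10; slot 10 is free => place at 10.
437 hashes to 12; slot 12 is free => place at 12.
785 hashes to 3; slot 3 is free => place at 3.
986 hashes to 0; slot 0 is free => place at 0.
538 hashes to 11; slot 11 is free => place at 11.
487 hashes to 11; 11,12 taken => place at 15.
317 hashes to 11; 11,12,15,3,10 taken => place at 2.
419 hashes to 11; 11,12,15,3,10,2 taken => place at 13.
Table: [986, ., 317, 785, ., ., ., ., 960, ., 78, 538, 437, 419, ., 487, .]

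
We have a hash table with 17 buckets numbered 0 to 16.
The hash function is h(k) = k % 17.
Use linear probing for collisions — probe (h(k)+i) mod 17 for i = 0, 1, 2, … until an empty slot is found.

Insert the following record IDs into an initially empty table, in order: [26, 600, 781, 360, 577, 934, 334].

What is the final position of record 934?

Insert 26: h=9, slot 9 empty -> index 9.
Insert 600: h=5, slot 5 empty -> index 5.
Insert 781: h=16, slot 16 empty -> index 16.
Insert 360: h=3, slot 3 empty -> index 3.
Insert 577: h=16, slot 16 occupied -> index 0.
Insert 934: h=16, slots 16,0 occupied -> index 1.
Insert 334: h=11, slot 11 empty -> index 11.
Table: [577, 934, -, 360, -, 600, -, -, -, 26, -, 334, -, -, -, -, 781]

1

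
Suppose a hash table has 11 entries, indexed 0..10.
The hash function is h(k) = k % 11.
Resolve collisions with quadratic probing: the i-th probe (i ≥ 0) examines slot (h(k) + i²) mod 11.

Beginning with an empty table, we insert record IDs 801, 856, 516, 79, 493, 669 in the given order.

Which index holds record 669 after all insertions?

Insert 801: h=9, slot 9 empty -> index 9.
Insert 856: h=9, slot 9 occupied -> index 10.
Insert 516: h=10, slot 10 occupied -> index 0.
Insert 79: h=2, slot 2 empty -> index 2.
Insert 493: h=9, slots 9,10,2 occupied -> index 7.
Insert 669: h=9, slots 9,10,2,7 occupied -> index 3.
Table: [516, ., 79, 669, ., ., ., 493, ., 801, 856]

3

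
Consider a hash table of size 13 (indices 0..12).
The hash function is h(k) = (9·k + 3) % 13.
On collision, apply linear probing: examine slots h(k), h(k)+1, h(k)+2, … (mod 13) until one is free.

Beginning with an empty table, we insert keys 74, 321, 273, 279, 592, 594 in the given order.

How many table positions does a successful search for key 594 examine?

3

Insert 74: h=6, slot 6 empty -> index 6.
Insert 321: h=6, slot 6 occupied -> index 7.
Insert 273: h=3, slot 3 empty -> index 3.
Insert 279: h=5, slot 5 empty -> index 5.
Insert 592: h=1, slot 1 empty -> index 1.
Insert 594: h=6, slots 6,7 occupied -> index 8.
Table: [-, 592, -, 273, -, 279, 74, 321, 594, -, -, -, -]
Lookup 594: h=6, probe 6,7,8 → found at 8.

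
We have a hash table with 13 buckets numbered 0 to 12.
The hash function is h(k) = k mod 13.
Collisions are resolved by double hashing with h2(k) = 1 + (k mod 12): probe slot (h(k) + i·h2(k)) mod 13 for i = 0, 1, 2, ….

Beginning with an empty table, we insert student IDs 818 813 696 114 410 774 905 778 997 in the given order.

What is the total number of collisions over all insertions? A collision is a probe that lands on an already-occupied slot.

8

818: h=12 => slot 12
813: h=7 => slot 7
696: h=7, h2=1, probe 7,8 => slot 8
114: h=10 => slot 10
410: h=7, h2=3, probe 7,10,0 => slot 0
774: h=7, h2=7, probe 7,1 => slot 1
905: h=8, h2=6, probe 8,1,7,0,6 => slot 6
778: h=11 => slot 11
997: h=9 => slot 9
Table: [410, 774, ., ., ., ., 905, 813, 696, 997, 114, 778, 818]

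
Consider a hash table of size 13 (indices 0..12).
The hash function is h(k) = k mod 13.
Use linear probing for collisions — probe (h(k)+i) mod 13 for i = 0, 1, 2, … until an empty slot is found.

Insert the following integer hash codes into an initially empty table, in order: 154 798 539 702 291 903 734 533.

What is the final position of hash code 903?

154 hashes to 11; slot 11 is free → place at 11.
798 hashes to 5; slot 5 is free → place at 5.
539 hashes to 6; slot 6 is free → place at 6.
702 hashes to 0; slot 0 is free → place at 0.
291 hashes to 5; 5,6 taken → place at 7.
903 hashes to 6; 6,7 taken → place at 8.
734 hashes to 6; 6,7,8 taken → place at 9.
533 hashes to 0; 0 taken → place at 1.
Table: [702, 533, —, —, —, 798, 539, 291, 903, 734, —, 154, —]

8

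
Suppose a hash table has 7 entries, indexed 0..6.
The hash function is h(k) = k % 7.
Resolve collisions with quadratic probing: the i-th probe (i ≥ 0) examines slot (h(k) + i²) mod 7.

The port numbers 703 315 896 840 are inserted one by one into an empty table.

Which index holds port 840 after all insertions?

4

703: h=3 → slot 3
315: h=0 → slot 0
896: h=0, probe 0,1 → slot 1
840: h=0, probe 0,1,4 → slot 4
Table: [315, 896, —, 703, 840, —, —]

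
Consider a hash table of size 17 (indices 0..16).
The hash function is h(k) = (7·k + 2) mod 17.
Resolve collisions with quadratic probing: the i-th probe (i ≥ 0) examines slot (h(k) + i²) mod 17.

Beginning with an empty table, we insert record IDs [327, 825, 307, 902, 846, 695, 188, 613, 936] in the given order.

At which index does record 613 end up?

0

Insert 327: h=13, slot 13 empty → index 13.
Insert 825: h=14, slot 14 empty → index 14.
Insert 307: h=9, slot 9 empty → index 9.
Insert 902: h=9, slot 9 occupied → index 10.
Insert 846: h=8, slot 8 empty → index 8.
Insert 695: h=5, slot 5 empty → index 5.
Insert 188: h=9, slots 9,10,13 occupied → index 1.
Insert 613: h=9, slots 9,10,13,1,8 occupied → index 0.
Insert 936: h=9, slots 9,10,13,1,8,0 occupied → index 11.
Table: [613, 188, -, -, -, 695, -, -, 846, 307, 902, 936, -, 327, 825, -, -]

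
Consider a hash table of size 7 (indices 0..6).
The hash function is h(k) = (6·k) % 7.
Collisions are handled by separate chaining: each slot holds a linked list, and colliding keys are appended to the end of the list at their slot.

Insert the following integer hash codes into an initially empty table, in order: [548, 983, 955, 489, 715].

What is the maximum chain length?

2

548 -> bucket 5
983 -> bucket 4
955 -> bucket 4 (collision)
489 -> bucket 1
715 -> bucket 6
Final buckets:
0: -
1: 489
2: -
3: -
4: 983 -> 955
5: 548
6: 715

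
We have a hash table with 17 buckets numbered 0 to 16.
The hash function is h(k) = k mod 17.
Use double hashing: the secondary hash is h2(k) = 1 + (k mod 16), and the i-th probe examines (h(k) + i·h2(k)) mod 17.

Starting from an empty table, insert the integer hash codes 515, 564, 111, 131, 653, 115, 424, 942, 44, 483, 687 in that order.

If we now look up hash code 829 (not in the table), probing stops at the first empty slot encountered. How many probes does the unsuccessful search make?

Insert 515: h=5, slot 5 empty => index 5.
Insert 564: h=3, slot 3 empty => index 3.
Insert 111: h=9, slot 9 empty => index 9.
Insert 131: h=12, slot 12 empty => index 12.
Insert 653: h=7, slot 7 empty => index 7.
Insert 115: h=13, slot 13 empty => index 13.
Insert 424: h=16, slot 16 empty => index 16.
Insert 942: h=7, h2=15, slots 7,5,3 occupied => index 1.
Insert 44: h=10, slot 10 empty => index 10.
Insert 483: h=7, h2=4, slot 7 occupied => index 11.
Insert 687: h=7, h2=16, slot 7 occupied => index 6.
Table: [_, 942, _, 564, _, 515, 687, 653, _, 111, 44, 483, 131, 115, _, _, 424]
Lookup 829: h=13, h2=14, probe 13,10,7,4 → slot 4 empty, not found.

4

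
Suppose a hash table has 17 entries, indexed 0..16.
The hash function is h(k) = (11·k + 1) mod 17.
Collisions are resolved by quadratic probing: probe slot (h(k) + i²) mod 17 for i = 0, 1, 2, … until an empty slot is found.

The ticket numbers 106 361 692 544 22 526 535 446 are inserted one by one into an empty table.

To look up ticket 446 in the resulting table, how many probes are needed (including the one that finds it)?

106: h=11 -> slot 11
361: h=11, probe 11,12 -> slot 12
692: h=14 -> slot 14
544: h=1 -> slot 1
22: h=5 -> slot 5
526: h=7 -> slot 7
535: h=4 -> slot 4
446: h=11, probe 11,12,15 -> slot 15
Table: [_, 544, _, _, 535, 22, _, 526, _, _, _, 106, 361, _, 692, 446, _]
Lookup 446: h=11, probe 11,12,15 → found at 15.

3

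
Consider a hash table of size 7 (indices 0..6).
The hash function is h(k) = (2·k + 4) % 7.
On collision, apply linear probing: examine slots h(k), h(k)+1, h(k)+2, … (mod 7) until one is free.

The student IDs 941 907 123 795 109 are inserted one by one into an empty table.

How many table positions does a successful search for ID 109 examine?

941 hashes to 3; slot 3 is free -> place at 3.
907 hashes to 5; slot 5 is free -> place at 5.
123 hashes to 5; 5 taken -> place at 6.
795 hashes to 5; 5,6 taken -> place at 0.
109 hashes to 5; 5,6,0 taken -> place at 1.
Table: [795, 109, _, 941, _, 907, 123]
Lookup 109: h=5, probe 5,6,0,1 → found at 1.

4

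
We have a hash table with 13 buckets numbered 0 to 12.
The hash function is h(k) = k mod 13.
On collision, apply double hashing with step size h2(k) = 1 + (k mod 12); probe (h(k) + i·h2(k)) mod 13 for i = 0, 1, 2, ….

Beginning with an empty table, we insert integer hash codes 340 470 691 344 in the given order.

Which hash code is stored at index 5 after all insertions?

470

340: h=2 -> slot 2
470: h=2, h2=3, probe 2,5 -> slot 5
691: h=2, h2=8, probe 2,10 -> slot 10
344: h=6 -> slot 6
Table: [_, _, 340, _, _, 470, 344, _, _, _, 691, _, _]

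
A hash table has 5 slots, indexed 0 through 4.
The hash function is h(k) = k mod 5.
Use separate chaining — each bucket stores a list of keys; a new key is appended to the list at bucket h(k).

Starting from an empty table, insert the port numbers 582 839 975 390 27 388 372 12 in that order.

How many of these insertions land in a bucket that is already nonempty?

4

Insert 582: h=2, bucket 2 empty → new chain.
Insert 839: h=4, bucket 4 empty → new chain.
Insert 975: h=0, bucket 0 empty → new chain.
Insert 390: h=0, bucket 0 nonempty → append to chain.
Insert 27: h=2, bucket 2 nonempty → append to chain.
Insert 388: h=3, bucket 3 empty → new chain.
Insert 372: h=2, bucket 2 nonempty → append to chain.
Insert 12: h=2, bucket 2 nonempty → append to chain.
Final buckets:
0: 975 -> 390
1: -
2: 582 -> 27 -> 372 -> 12
3: 388
4: 839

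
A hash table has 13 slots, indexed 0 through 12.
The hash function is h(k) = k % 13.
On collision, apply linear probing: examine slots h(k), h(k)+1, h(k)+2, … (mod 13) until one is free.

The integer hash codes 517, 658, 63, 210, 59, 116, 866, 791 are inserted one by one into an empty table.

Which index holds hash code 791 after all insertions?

517: h=10 => slot 10
658: h=8 => slot 8
63: h=11 => slot 11
210: h=2 => slot 2
59: h=7 => slot 7
116: h=12 => slot 12
866: h=8, probe 8,9 => slot 9
791: h=11, probe 11,12,0 => slot 0
Table: [791, ∅, 210, ∅, ∅, ∅, ∅, 59, 658, 866, 517, 63, 116]

0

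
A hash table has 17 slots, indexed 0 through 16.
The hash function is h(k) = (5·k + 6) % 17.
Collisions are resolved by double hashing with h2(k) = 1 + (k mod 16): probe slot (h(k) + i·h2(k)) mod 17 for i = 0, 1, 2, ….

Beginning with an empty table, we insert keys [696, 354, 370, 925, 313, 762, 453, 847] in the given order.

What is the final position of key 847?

6

Insert 696: h=1, slot 1 empty -> index 1.
Insert 354: h=8, slot 8 empty -> index 8.
Insert 370: h=3, slot 3 empty -> index 3.
Insert 925: h=7, slot 7 empty -> index 7.
Insert 313: h=7, h2=10, slot 7 occupied -> index 0.
Insert 762: h=8, h2=11, slot 8 occupied -> index 2.
Insert 453: h=10, slot 10 empty -> index 10.
Insert 847: h=8, h2=16, slots 8,7 occupied -> index 6.
Table: [313, 696, 762, 370, ., ., 847, 925, 354, ., 453, ., ., ., ., ., .]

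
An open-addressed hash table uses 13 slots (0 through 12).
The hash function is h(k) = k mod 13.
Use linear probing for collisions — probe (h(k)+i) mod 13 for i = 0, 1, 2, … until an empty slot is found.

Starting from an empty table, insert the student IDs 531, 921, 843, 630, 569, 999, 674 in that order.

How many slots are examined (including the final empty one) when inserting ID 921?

2

531: h=11 => slot 11
921: h=11, probe 11,12 => slot 12
843: h=11, probe 11,12,0 => slot 0
630: h=6 => slot 6
569: h=10 => slot 10
999: h=11, probe 11,12,0,1 => slot 1
674: h=11, probe 11,12,0,1,2 => slot 2
Table: [843, 999, 674, —, —, —, 630, —, —, —, 569, 531, 921]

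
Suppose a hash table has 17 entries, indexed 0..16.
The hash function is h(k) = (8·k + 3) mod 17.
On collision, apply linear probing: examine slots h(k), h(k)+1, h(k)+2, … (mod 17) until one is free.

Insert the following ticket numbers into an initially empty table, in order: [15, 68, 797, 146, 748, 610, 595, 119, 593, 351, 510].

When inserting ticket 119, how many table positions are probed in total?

7

15 hashes to 4; slot 4 is free → place at 4.
68 hashes to 3; slot 3 is free → place at 3.
797 hashes to 4; 4 taken → place at 5.
146 hashes to 15; slot 15 is free → place at 15.
748 hashes to 3; 3,4,5 taken → place at 6.
610 hashes to 4; 4,5,6 taken → place at 7.
595 hashes to 3; 3,4,5,6,7 taken → place at 8.
119 hashes to 3; 3,4,5,6,7,8 taken → place at 9.
593 hashes to 4; 4,5,6,7,8,9 taken → place at 10.
351 hashes to 6; 6,7,8,9,10 taken → place at 11.
510 hashes to 3; 3,4,5,6,7,8,9,10,11 taken → place at 12.
Table: [-, -, -, 68, 15, 797, 748, 610, 595, 119, 593, 351, 510, -, -, 146, -]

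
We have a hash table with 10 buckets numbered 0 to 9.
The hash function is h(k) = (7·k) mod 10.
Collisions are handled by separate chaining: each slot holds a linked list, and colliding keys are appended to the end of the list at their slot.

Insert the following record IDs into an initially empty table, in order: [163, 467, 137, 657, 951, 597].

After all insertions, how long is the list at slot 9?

4

163 -> bucket 1
467 -> bucket 9
137 -> bucket 9 (collision)
657 -> bucket 9 (collision)
951 -> bucket 7
597 -> bucket 9 (collision)
Final buckets:
0: _
1: 163
2: _
3: _
4: _
5: _
6: _
7: 951
8: _
9: 467 -> 137 -> 657 -> 597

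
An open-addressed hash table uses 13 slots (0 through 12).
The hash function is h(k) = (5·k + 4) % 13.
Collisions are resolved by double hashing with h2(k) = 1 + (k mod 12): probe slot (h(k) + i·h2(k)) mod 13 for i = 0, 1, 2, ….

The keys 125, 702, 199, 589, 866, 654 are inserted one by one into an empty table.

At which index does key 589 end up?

125: h=5 => slot 5
702: h=4 => slot 4
199: h=11 => slot 11
589: h=11, h2=2, probe 11,0 => slot 0
866: h=5, h2=3, probe 5,8 => slot 8
654: h=11, h2=7, probe 11,5,12 => slot 12
Table: [589, _, _, _, 702, 125, _, _, 866, _, _, 199, 654]

0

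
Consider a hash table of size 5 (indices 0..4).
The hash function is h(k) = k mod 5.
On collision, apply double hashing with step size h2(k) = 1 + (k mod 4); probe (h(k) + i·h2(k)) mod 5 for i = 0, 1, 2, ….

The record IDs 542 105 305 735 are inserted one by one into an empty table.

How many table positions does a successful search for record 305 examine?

542 hashes to 2; slot 2 is free => place at 2.
105 hashes to 0; slot 0 is free => place at 0.
305 hashes to 0, h2=2; 0,2 taken => place at 4.
735 hashes to 0, h2=4; 0,4 taken => place at 3.
Table: [105, ., 542, 735, 305]
Lookup 305: h=0, h2=2, probe 0,2,4 → found at 4.

3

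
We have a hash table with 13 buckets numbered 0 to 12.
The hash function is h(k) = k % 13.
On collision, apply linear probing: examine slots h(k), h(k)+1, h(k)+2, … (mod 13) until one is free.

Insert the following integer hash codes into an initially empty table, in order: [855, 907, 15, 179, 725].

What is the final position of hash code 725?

0

855 hashes to 10; slot 10 is free => place at 10.
907 hashes to 10; 10 taken => place at 11.
15 hashes to 2; slot 2 is free => place at 2.
179 hashes to 10; 10,11 taken => place at 12.
725 hashes to 10; 10,11,12 taken => place at 0.
Table: [725, ∅, 15, ∅, ∅, ∅, ∅, ∅, ∅, ∅, 855, 907, 179]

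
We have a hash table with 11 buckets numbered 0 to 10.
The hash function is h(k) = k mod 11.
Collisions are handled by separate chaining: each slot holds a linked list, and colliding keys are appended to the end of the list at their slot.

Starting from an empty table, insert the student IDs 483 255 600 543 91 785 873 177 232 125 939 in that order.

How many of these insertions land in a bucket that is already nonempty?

483 -> bucket 10
255 -> bucket 2
600 -> bucket 6
543 -> bucket 4
91 -> bucket 3
785 -> bucket 4 (collision)
873 -> bucket 4 (collision)
177 -> bucket 1
232 -> bucket 1 (collision)
125 -> bucket 4 (collision)
939 -> bucket 4 (collision)
Final buckets:
0: ∅
1: 177 -> 232
2: 255
3: 91
4: 543 -> 785 -> 873 -> 125 -> 939
5: ∅
6: 600
7: ∅
8: ∅
9: ∅
10: 483

5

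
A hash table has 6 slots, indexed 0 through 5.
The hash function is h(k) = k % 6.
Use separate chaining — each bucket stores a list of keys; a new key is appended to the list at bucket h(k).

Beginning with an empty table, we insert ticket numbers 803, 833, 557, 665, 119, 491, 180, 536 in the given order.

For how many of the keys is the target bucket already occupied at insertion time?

5

Insert 803: h=5, bucket 5 empty → new chain.
Insert 833: h=5, bucket 5 nonempty → append to chain.
Insert 557: h=5, bucket 5 nonempty → append to chain.
Insert 665: h=5, bucket 5 nonempty → append to chain.
Insert 119: h=5, bucket 5 nonempty → append to chain.
Insert 491: h=5, bucket 5 nonempty → append to chain.
Insert 180: h=0, bucket 0 empty → new chain.
Insert 536: h=2, bucket 2 empty → new chain.
Final buckets:
0: 180
1: ∅
2: 536
3: ∅
4: ∅
5: 803 -> 833 -> 557 -> 665 -> 119 -> 491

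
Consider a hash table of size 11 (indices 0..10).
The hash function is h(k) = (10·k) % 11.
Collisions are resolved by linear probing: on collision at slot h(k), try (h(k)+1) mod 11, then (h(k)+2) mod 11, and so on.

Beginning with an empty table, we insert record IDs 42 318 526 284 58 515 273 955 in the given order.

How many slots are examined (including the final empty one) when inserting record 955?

6

42 hashes to 2; slot 2 is free => place at 2.
318 hashes to 1; slot 1 is free => place at 1.
526 hashes to 2; 2 taken => place at 3.
284 hashes to 2; 2,3 taken => place at 4.
58 hashes to 8; slot 8 is free => place at 8.
515 hashes to 2; 2,3,4 taken => place at 5.
273 hashes to 2; 2,3,4,5 taken => place at 6.
955 hashes to 2; 2,3,4,5,6 taken => place at 7.
Table: [-, 318, 42, 526, 284, 515, 273, 955, 58, -, -]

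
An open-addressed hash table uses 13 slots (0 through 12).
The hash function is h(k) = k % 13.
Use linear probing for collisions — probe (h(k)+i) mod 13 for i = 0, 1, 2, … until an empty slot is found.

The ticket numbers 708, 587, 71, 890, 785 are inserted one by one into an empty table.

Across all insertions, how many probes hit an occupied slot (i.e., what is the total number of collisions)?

3

Insert 708: h=6, slot 6 empty -> index 6.
Insert 587: h=2, slot 2 empty -> index 2.
Insert 71: h=6, slot 6 occupied -> index 7.
Insert 890: h=6, slots 6,7 occupied -> index 8.
Insert 785: h=5, slot 5 empty -> index 5.
Table: [-, -, 587, -, -, 785, 708, 71, 890, -, -, -, -]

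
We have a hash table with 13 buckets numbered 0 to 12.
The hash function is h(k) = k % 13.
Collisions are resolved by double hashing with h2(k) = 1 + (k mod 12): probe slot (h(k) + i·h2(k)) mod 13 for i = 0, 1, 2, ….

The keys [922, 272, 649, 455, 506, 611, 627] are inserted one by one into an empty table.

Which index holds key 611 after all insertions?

11

922 hashes to 12; slot 12 is free -> place at 12.
272 hashes to 12, h2=9; 12 taken -> place at 8.
649 hashes to 12, h2=2; 12 taken -> place at 1.
455 hashes to 0; slot 0 is free -> place at 0.
506 hashes to 12, h2=3; 12 taken -> place at 2.
611 hashes to 0, h2=12; 0,12 taken -> place at 11.
627 hashes to 3; slot 3 is free -> place at 3.
Table: [455, 649, 506, 627, —, —, —, —, 272, —, —, 611, 922]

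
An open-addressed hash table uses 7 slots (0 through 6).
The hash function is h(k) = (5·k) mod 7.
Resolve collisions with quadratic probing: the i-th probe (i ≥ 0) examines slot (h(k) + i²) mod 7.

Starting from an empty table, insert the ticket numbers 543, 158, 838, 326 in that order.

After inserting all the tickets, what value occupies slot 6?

543

Insert 543: h=6, slot 6 empty => index 6.
Insert 158: h=6, slot 6 occupied => index 0.
Insert 838: h=4, slot 4 empty => index 4.
Insert 326: h=6, slots 6,0 occupied => index 3.
Table: [158, —, —, 326, 838, —, 543]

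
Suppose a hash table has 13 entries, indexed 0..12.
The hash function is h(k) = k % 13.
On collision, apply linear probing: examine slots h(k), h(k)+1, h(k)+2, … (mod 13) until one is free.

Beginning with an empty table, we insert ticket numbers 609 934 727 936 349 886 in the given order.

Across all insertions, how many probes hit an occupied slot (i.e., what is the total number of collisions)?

8

Insert 609: h=11, slot 11 empty => index 11.
Insert 934: h=11, slot 11 occupied => index 12.
Insert 727: h=12, slot 12 occupied => index 0.
Insert 936: h=0, slot 0 occupied => index 1.
Insert 349: h=11, slots 11,12,0,1 occupied => index 2.
Insert 886: h=2, slot 2 occupied => index 3.
Table: [727, 936, 349, 886, ., ., ., ., ., ., ., 609, 934]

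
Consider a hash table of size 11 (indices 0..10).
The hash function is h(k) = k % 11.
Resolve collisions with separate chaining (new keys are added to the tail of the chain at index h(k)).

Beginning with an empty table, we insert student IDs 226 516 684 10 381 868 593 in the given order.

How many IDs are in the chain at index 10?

226 → bucket 6
516 → bucket 10
684 → bucket 2
10 → bucket 10 (collision)
381 → bucket 7
868 → bucket 10 (collision)
593 → bucket 10 (collision)
Final buckets:
0: —
1: —
2: 684
3: —
4: —
5: —
6: 226
7: 381
8: —
9: —
10: 516 -> 10 -> 868 -> 593

4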